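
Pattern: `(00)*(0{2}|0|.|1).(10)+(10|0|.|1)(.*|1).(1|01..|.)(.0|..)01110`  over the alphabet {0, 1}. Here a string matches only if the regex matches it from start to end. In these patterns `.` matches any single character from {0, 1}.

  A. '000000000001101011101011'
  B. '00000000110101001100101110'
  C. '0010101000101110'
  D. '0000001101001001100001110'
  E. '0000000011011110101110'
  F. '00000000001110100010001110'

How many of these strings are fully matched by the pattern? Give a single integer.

A → no match — must end with '01110'
B → match
C → match
D → match
E → match
F → match
Total matched: 5

5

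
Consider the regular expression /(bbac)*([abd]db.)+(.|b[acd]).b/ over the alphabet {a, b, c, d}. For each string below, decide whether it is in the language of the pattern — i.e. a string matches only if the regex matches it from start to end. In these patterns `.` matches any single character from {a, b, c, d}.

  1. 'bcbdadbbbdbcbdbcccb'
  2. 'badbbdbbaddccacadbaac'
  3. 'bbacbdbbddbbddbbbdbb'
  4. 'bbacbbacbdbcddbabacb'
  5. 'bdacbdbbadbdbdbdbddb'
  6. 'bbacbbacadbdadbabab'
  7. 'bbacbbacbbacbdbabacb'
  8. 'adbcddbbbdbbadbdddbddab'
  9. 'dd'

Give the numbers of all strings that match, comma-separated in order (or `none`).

1 → no match
2 → no match — must end with 'b'
3 → match
4 → match
5 → no match
6 → match
7 → match
8 → match
9 → no match — must end with 'b'

3, 4, 6, 7, 8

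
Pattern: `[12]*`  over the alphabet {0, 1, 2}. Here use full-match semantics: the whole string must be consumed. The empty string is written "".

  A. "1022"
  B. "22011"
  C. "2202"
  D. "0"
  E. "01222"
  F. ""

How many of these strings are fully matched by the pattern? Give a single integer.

A → no match
B → no match
C → no match
D → no match
E → no match
F → match
Total matched: 1

1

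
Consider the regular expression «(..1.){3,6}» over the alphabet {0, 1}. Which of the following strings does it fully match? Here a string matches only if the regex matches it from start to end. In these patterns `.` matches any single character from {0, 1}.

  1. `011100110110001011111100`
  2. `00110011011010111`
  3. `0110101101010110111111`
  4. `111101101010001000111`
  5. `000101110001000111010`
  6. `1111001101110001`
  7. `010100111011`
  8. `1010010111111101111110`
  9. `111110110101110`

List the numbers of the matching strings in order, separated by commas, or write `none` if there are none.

1 → no match
2 → no match
3 → no match
4 → no match
5 → no match
6 → no match
7 → no match
8 → no match
9 → no match

none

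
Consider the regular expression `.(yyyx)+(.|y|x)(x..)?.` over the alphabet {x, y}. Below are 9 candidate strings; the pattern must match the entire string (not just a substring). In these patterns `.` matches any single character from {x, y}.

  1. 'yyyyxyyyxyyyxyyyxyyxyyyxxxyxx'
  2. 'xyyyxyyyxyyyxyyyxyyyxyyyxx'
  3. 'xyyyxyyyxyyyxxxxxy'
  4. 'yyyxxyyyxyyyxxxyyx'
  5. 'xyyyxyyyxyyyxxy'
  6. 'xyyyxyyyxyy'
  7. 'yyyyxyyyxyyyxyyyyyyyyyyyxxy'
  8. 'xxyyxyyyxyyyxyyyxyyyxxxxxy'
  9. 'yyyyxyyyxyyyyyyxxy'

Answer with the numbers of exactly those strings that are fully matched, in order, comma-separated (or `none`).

3, 5, 6

1 → no match
2 → no match
3 → match
4 → no match
5 → match
6. 'xyyyxyyyxyy' → match
7 → no match
8 → no match
9 → no match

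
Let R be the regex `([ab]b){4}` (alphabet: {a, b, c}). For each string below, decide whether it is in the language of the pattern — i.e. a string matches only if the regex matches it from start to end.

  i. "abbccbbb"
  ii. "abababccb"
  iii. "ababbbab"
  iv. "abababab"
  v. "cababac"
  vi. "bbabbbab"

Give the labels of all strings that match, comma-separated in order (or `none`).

iii, iv, vi

i → no match
ii → no match
iii → match
iv → match
v → no match — must end with "b"
vi → match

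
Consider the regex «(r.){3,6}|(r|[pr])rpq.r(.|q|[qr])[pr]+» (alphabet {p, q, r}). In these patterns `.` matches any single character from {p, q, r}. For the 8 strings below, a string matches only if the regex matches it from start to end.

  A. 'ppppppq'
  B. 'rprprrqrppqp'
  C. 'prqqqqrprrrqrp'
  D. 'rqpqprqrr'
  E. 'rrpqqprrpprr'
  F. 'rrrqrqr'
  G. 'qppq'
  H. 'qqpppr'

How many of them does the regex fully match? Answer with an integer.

0

A → no match
B → no match
C → no match
D → no match
E → no match
F → no match
G → no match
H → no match
Total matched: 0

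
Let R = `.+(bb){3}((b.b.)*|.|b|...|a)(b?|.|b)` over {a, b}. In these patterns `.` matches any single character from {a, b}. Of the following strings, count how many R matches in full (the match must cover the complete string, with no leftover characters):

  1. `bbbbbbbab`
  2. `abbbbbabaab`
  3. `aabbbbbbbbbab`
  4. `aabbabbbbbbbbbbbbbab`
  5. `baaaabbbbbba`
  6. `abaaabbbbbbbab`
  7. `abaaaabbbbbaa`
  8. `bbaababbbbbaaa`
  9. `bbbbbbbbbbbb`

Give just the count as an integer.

1 → match
2 → no match
3 → match
4 → match
5 → match
6 → match
7 → no match
8 → no match
9 → match
Total matched: 6

6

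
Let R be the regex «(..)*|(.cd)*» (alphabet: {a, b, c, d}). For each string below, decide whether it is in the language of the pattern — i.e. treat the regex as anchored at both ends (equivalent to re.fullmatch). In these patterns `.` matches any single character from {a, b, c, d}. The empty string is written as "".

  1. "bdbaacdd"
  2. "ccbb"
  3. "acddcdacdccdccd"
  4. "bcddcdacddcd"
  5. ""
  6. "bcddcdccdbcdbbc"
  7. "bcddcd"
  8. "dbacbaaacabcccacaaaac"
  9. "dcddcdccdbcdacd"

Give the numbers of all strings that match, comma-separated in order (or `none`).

1, 2, 3, 4, 5, 7, 9

1 → match
2 → match
3 → match
4 → match
5 → match
6 → no match
7 → match
8 → no match
9 → match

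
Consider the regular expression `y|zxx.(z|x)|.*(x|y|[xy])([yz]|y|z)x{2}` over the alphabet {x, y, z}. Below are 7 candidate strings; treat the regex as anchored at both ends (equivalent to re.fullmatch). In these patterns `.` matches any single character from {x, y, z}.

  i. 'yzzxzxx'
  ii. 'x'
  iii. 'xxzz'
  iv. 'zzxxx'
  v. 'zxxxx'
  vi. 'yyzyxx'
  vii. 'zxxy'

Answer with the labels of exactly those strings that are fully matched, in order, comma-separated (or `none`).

i → match
ii → no match
iii → no match
iv → no match
v → match
vi → no match
vii → no match

i, v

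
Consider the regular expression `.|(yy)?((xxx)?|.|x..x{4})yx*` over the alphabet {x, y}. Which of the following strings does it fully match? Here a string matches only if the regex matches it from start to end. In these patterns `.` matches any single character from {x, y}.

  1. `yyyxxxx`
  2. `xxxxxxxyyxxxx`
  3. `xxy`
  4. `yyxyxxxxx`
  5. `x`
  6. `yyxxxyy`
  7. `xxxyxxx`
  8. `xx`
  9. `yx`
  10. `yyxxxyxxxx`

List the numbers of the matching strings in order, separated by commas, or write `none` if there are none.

1 → match
2 → no match
3 → no match
4 → match
5 → match
6 → no match
7 → match
8 → no match
9 → match
10 → match

1, 4, 5, 7, 9, 10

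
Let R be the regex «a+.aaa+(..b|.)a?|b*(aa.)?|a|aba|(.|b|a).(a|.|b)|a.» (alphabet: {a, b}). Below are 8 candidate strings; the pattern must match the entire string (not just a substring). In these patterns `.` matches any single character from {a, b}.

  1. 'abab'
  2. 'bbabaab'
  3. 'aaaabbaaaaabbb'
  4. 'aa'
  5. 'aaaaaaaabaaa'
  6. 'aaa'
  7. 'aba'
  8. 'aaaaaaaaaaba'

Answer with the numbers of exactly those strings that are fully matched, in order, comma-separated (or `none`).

4, 6, 7, 8

1 → no match
2 → no match
3 → no match
4 → match
5 → no match
6 → match
7 → match
8 → match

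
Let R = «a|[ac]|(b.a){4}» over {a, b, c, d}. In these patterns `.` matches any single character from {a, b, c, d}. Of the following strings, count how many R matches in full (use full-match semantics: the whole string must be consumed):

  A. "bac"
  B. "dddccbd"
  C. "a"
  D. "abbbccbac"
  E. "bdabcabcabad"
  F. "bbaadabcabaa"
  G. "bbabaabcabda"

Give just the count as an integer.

2

A → no match
B → no match
C → match
D → no match
E → no match
F → no match
G → match
Total matched: 2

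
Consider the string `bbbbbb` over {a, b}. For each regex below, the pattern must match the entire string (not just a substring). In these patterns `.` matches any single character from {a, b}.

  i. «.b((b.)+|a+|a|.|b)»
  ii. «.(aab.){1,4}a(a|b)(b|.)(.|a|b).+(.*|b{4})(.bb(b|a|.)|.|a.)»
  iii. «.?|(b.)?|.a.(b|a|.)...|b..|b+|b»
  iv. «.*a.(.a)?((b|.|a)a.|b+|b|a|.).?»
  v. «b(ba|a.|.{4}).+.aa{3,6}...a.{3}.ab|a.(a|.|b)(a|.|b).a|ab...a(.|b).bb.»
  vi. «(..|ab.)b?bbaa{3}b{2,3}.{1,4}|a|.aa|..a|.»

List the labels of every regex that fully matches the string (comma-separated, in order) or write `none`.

i, iii

i → match
ii → no match
iii → match
iv → no match
v → no match
vi → no match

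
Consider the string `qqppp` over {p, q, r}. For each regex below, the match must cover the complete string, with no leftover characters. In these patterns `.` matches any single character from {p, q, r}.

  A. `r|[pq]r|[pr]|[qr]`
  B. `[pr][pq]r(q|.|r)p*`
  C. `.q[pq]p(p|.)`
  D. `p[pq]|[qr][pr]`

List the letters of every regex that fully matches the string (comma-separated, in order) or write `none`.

A → no match
B → no match
C → match
D → no match

C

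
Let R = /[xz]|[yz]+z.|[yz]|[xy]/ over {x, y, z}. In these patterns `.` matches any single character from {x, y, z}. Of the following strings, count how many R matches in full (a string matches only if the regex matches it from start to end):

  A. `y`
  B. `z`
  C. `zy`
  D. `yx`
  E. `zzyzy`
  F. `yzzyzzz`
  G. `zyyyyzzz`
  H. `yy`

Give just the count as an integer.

5

A → match
B → match
C → no match
D → no match
E → match
F → match
G → match
H → no match
Total matched: 5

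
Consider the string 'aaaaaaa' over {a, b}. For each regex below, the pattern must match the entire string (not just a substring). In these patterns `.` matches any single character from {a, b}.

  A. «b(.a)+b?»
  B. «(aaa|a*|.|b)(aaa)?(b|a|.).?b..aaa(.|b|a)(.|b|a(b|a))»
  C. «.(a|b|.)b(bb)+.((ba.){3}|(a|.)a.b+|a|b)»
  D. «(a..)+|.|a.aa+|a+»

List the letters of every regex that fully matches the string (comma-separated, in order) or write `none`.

A → no match — must start with 'b'
B → no match
C → no match
D → match

D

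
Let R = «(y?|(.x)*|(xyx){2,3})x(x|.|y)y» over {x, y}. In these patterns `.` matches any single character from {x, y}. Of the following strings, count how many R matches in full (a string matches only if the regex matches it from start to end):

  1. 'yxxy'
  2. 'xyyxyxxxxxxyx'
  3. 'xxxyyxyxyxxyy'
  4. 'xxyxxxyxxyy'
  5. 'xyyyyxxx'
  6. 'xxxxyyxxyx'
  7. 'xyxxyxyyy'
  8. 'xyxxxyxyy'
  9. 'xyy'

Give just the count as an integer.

1 → match
2 → no match — must end with 'y'
3 → no match
4 → match
5 → no match — must end with 'y'
6 → no match — must end with 'y'
7 → no match
8 → no match
9 → match
Total matched: 3

3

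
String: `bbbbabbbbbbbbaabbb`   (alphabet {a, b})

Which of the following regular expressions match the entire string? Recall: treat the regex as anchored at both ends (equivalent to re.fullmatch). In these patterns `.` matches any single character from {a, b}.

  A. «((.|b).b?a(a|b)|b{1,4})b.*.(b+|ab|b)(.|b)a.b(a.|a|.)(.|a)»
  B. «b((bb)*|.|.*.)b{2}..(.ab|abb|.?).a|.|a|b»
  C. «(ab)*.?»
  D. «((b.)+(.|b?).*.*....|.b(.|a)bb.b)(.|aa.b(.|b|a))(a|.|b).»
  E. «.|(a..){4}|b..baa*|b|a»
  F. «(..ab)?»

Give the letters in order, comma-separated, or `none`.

A → match
B → no match
C → no match
D → match
E → no match
F → no match

A, D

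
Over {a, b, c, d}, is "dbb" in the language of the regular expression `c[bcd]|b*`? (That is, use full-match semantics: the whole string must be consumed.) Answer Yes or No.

No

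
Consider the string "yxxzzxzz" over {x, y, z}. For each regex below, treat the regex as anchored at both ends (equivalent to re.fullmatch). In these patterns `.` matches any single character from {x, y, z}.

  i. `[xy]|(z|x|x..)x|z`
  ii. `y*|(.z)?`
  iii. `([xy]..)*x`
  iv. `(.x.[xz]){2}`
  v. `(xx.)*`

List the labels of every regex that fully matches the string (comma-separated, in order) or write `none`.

i → no match
ii → no match
iii → no match — must end with "x"
iv → match
v → no match

iv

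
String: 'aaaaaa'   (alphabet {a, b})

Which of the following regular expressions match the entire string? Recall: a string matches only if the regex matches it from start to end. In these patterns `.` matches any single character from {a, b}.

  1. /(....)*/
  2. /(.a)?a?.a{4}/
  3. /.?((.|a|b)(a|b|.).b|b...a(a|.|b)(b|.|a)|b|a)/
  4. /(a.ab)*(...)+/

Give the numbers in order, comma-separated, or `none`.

1 → no match
2 → match
3 → no match
4 → match

2, 4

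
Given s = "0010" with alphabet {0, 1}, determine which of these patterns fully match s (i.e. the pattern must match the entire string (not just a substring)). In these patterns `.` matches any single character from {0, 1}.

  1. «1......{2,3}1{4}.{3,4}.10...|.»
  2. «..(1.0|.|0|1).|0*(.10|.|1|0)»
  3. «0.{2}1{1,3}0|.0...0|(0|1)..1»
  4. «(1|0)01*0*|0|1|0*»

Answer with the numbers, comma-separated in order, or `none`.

2, 4

1 → no match
2 → match
3 → no match
4 → match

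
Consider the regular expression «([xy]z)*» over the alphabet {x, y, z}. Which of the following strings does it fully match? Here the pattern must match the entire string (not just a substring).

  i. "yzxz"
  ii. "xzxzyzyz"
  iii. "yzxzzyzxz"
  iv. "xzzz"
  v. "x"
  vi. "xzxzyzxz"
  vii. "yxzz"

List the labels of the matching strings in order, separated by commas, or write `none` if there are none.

i → match
ii → match
iii → no match
iv → no match
v → no match
vi → match
vii → no match

i, ii, vi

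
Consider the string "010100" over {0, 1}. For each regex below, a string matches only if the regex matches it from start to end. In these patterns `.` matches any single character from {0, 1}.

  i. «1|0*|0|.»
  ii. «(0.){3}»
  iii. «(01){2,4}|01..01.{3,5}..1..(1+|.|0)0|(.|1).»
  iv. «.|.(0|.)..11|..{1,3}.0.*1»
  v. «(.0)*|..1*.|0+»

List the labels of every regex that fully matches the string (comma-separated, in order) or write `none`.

i → no match
ii → match
iii → no match
iv → no match
v → no match

ii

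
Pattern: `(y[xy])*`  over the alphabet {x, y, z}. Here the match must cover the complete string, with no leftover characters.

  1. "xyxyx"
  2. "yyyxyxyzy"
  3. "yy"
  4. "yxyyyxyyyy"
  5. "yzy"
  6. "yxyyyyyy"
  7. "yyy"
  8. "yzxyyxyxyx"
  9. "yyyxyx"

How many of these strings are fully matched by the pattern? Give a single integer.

4

1 → no match
2 → no match
3 → match
4 → match
5 → no match
6 → match
7 → no match
8 → no match
9 → match
Total matched: 4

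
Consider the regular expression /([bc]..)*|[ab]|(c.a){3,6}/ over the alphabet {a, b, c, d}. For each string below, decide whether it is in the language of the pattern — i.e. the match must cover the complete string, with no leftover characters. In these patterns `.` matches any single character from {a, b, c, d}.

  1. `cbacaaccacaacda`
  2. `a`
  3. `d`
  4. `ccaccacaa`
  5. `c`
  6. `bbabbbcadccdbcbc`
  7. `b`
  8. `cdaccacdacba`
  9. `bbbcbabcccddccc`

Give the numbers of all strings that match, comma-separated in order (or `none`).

1, 2, 4, 7, 8, 9

1 → match
2 → match
3 → no match
4 → match
5 → no match
6 → no match
7 → match
8 → match
9 → match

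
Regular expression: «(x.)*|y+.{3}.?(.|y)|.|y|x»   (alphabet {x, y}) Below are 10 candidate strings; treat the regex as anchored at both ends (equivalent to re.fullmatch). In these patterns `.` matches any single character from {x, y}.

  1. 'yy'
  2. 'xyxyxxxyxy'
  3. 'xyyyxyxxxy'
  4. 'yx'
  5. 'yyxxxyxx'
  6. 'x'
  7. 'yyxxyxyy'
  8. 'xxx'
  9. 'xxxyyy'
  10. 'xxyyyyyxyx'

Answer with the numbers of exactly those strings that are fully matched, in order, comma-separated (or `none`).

2, 6

1 → no match
2 → match
3 → no match
4 → no match
5 → no match
6 → match
7 → no match
8 → no match
9 → no match
10 → no match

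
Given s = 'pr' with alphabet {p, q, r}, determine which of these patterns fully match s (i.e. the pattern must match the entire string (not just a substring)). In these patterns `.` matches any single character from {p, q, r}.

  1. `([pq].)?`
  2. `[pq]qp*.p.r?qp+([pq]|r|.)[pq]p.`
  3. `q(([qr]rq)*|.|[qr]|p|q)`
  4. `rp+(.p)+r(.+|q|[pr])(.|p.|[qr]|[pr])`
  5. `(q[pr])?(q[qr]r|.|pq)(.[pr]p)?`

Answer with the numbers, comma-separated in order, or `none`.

1

1 → match
2 → no match
3 → no match — must start with 'q'
4 → no match — must start with 'rp'
5 → no match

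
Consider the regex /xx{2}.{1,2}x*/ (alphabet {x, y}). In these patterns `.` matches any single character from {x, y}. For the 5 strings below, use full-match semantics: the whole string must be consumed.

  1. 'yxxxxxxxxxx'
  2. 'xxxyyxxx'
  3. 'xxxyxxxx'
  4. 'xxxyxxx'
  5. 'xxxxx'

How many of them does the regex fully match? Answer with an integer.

4

1 → no match — must start with 'xx'
2 → match
3 → match
4 → match
5 → match
Total matched: 4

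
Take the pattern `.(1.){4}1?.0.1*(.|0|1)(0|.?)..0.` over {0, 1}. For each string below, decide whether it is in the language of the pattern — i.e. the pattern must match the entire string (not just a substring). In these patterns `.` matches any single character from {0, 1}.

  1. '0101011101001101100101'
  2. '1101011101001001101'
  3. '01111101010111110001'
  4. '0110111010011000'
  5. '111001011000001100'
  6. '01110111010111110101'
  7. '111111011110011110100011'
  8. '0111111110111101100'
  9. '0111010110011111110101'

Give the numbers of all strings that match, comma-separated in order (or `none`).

2, 3, 6, 9

1 → no match
2 → match
3 → match
4 → no match
5 → no match
6 → match
7 → no match
8 → no match
9 → match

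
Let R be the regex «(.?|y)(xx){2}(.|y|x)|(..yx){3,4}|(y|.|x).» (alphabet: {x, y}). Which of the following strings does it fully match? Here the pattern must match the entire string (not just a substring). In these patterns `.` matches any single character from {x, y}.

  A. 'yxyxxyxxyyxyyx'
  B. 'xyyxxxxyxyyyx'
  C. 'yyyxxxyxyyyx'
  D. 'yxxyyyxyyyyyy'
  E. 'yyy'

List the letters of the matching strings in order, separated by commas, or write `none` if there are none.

A → no match
B → no match
C → match
D → no match
E → no match

C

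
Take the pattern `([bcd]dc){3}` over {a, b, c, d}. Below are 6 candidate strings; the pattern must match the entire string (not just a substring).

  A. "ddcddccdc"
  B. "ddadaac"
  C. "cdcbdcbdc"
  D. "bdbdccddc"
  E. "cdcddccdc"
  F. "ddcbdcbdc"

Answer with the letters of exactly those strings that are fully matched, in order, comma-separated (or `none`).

A → match
B → no match — must end with "dc"
C → match
D → no match
E → match
F → match

A, C, E, F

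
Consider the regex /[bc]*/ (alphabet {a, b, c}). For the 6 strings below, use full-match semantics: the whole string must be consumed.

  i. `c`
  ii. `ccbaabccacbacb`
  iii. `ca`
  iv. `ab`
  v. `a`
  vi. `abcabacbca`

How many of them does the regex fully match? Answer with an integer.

i. `c` → match
ii → no match
iii. `ca` → no match
iv. `ab` → no match
v. `a` → no match
vi. `abcabacbca` → no match
Total matched: 1

1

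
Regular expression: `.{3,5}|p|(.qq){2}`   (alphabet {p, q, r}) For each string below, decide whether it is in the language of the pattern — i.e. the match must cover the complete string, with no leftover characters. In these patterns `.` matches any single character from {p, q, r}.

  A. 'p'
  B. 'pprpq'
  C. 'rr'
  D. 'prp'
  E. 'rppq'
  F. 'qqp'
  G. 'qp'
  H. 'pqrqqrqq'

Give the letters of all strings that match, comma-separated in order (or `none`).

A, B, D, E, F

A. 'p' → match
B. 'pprpq' → match
C. 'rr' → no match
D. 'prp' → match
E. 'rppq' → match
F. 'qqp' → match
G. 'qp' → no match
H. 'pqrqqrqq' → no match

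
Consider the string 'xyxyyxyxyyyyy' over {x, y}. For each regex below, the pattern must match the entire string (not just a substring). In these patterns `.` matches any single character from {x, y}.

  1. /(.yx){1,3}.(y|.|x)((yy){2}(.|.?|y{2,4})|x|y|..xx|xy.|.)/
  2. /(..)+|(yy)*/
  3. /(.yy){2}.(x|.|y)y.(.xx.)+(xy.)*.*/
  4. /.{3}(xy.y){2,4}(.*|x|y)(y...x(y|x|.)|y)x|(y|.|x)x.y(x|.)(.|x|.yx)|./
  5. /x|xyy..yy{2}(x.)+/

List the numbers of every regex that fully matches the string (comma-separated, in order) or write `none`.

1 → match
2 → no match
3 → no match
4 → no match
5 → no match

1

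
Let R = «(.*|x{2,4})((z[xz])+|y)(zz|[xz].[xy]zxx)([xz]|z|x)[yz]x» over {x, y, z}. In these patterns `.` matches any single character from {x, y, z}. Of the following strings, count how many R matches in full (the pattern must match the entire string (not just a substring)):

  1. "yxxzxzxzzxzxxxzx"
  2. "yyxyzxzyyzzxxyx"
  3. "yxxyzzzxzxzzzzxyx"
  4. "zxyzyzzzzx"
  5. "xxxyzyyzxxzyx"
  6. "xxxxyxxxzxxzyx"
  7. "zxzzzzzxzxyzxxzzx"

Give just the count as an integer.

6

1 → match
2 → no match
3 → match
4 → match
5 → match
6 → match
7 → match
Total matched: 6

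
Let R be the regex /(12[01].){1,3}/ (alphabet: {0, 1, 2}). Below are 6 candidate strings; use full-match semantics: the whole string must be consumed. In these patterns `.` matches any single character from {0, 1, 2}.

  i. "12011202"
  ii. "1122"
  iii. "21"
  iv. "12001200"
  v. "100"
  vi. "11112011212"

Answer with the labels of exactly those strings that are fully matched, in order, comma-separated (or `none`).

i → match
ii → no match — must start with "12"
iii → no match — must start with "12"
iv → match
v → no match — must start with "12"
vi → no match — must start with "12"

i, iv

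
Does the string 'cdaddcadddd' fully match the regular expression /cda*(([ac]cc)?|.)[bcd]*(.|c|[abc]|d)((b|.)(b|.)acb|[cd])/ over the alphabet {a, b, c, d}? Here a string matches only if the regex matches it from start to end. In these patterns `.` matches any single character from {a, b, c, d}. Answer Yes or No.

No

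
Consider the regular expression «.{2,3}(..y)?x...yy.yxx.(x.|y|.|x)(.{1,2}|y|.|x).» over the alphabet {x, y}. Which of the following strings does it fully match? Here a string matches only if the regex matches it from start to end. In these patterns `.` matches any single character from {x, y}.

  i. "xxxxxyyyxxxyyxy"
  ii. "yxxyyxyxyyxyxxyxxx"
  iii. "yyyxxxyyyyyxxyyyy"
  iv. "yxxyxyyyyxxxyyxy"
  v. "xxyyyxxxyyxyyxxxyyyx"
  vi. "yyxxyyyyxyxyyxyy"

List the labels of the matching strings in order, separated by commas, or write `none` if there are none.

iii

i → no match
ii → no match
iii → match
iv → no match
v → no match
vi → no match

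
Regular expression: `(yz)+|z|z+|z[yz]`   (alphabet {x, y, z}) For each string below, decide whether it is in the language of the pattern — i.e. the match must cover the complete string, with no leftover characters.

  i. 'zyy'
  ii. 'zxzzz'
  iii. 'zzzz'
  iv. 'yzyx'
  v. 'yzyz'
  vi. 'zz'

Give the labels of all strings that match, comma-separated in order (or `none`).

iii, v, vi

i → no match
ii → no match
iii → match
iv → no match
v → match
vi → match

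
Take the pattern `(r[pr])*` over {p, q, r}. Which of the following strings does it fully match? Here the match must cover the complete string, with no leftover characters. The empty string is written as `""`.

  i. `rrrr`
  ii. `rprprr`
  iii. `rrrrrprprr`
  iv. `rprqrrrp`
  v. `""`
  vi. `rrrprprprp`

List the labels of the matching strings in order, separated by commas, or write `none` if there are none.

i → match
ii → match
iii → match
iv → no match
v → match
vi → match

i, ii, iii, v, vi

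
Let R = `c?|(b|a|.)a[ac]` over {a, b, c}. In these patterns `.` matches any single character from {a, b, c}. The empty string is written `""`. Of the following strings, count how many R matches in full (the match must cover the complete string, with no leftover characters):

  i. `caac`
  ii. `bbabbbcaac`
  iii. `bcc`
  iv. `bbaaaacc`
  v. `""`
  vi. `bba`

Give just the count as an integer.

i → no match
ii → no match
iii → no match
iv → no match
v → match
vi → no match
Total matched: 1

1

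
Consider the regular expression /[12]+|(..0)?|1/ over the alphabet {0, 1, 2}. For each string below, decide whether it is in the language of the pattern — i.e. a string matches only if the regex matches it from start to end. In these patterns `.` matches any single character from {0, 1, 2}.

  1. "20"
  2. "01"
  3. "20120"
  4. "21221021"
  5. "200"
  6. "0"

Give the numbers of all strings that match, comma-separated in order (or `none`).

1 → no match
2 → no match
3 → no match
4 → no match
5 → match
6 → no match

5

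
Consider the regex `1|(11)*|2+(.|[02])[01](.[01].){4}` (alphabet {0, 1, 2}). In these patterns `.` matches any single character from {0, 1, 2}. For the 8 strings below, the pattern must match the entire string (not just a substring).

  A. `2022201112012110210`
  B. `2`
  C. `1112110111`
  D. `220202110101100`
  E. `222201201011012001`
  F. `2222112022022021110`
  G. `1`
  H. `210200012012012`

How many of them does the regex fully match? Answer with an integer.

4

A → no match
B. `2` → no match
C. `1112110111` → no match
D → match
E → match
F → no match
G. `1` → match
H → match
Total matched: 4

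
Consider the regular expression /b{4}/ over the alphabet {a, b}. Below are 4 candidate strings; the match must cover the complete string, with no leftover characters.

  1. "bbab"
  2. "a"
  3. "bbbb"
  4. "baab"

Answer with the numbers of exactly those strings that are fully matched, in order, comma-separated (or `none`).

3

1 → no match
2 → no match — must start with "b"
3 → match
4 → no match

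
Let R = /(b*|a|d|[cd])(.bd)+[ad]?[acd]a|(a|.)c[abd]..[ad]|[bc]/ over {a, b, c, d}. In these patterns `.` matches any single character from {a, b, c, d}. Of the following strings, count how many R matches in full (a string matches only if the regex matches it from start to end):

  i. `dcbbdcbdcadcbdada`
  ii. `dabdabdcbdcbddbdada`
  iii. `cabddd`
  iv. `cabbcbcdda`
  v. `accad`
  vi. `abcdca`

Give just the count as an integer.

i → no match
ii → match
iii → no match
iv → no match
v → no match
vi → no match
Total matched: 1

1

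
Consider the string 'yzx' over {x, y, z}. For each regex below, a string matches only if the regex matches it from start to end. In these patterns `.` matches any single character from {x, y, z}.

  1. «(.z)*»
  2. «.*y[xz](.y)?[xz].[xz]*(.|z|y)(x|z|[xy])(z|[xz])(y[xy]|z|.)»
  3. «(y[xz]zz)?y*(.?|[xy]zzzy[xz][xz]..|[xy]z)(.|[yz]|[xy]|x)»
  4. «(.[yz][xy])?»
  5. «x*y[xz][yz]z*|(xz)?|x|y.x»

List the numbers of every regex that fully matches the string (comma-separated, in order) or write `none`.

1 → no match
2 → no match
3 → match
4 → match
5 → match

3, 4, 5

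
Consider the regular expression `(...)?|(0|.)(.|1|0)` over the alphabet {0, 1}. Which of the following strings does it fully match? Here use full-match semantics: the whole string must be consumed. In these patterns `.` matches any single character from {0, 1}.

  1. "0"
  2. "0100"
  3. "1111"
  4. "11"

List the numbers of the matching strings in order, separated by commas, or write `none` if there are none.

1 → no match
2 → no match
3 → no match
4 → match

4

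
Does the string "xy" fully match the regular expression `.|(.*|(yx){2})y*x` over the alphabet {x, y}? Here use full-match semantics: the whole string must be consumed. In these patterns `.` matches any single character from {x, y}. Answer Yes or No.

No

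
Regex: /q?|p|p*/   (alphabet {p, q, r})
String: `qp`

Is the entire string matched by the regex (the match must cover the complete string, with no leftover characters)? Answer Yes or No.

No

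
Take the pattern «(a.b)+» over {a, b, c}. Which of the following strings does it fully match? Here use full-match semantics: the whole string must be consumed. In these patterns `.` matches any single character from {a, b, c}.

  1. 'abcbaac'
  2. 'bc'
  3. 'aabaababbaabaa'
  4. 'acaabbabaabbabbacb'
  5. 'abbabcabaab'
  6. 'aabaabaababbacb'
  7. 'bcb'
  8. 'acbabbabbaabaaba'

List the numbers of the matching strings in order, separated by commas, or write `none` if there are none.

1 → no match — must end with 'b'
2 → no match — must start with 'a'
3 → no match — must end with 'b'
4 → no match
5 → no match
6 → match
7 → no match — must start with 'a'
8 → no match — must end with 'b'

6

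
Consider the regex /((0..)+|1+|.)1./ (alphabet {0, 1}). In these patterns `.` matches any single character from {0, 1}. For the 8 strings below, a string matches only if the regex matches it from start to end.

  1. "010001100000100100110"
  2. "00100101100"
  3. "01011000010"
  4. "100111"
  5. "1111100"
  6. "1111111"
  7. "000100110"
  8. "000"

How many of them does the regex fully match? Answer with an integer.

1 → no match
2 → no match
3 → no match
4 → no match
5 → no match
6 → match
7 → no match
8 → no match
Total matched: 1

1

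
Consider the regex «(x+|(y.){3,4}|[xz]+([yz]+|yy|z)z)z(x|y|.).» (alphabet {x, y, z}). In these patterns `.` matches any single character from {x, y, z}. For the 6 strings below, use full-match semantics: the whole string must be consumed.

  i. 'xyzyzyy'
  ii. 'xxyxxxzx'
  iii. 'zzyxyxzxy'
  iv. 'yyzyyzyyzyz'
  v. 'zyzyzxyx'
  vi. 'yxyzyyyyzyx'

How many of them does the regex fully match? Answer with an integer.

1

i → no match
ii → no match
iii → no match
iv → no match
v → no match
vi → match
Total matched: 1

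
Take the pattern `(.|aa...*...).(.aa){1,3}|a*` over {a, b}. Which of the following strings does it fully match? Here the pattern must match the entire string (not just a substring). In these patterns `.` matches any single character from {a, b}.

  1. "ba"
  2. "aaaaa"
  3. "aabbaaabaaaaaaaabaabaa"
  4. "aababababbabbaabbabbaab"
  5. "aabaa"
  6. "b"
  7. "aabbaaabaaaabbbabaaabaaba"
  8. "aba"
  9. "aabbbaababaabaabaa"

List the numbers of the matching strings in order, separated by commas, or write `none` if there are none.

1 → no match
2 → match
3 → match
4 → no match
5 → match
6 → no match
7 → no match
8 → no match
9 → match

2, 3, 5, 9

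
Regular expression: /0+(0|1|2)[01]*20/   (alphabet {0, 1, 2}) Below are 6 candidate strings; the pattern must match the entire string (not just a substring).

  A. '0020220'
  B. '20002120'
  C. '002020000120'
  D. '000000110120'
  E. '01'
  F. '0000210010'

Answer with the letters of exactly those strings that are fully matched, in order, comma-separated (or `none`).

A → no match
B → no match — must start with '0'
C → no match
D → match
E → no match — must end with '20'
F → no match — must end with '20'

D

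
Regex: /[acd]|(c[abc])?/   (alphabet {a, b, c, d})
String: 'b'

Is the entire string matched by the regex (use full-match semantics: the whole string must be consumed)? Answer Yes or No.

No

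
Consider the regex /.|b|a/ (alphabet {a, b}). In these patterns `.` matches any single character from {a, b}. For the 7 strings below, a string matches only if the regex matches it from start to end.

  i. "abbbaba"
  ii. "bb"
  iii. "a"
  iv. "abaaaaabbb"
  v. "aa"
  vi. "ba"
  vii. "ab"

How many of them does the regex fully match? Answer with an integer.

i. "abbbaba" → no match
ii. "bb" → no match
iii. "a" → match
iv. "abaaaaabbb" → no match
v. "aa" → no match
vi. "ba" → no match
vii. "ab" → no match
Total matched: 1

1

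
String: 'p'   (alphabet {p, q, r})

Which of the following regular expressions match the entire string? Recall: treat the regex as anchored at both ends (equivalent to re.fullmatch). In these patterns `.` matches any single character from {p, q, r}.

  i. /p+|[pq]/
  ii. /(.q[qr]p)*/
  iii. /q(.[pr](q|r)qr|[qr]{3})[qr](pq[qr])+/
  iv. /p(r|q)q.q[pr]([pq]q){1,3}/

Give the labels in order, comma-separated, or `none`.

i → match
ii → no match
iii → no match — must start with 'q'
iv → no match — must end with 'q'

i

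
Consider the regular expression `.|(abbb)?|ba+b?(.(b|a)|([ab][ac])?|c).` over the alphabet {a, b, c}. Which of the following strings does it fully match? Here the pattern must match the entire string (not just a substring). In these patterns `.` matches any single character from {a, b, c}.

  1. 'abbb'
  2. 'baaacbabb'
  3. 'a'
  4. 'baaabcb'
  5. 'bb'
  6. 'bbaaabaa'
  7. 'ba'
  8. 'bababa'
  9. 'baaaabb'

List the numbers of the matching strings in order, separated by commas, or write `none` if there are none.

1, 3, 4, 8, 9

1 → match
2 → no match
3 → match
4 → match
5 → no match
6 → no match
7 → no match
8 → match
9 → match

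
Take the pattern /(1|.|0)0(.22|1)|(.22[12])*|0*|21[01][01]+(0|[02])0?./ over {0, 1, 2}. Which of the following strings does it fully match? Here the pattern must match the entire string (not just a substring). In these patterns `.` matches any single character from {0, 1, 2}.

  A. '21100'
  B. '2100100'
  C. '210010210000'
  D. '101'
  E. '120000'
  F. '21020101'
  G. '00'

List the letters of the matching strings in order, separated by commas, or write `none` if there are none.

B, D, G

A → no match
B → match
C → no match
D → match
E → no match
F → no match
G → match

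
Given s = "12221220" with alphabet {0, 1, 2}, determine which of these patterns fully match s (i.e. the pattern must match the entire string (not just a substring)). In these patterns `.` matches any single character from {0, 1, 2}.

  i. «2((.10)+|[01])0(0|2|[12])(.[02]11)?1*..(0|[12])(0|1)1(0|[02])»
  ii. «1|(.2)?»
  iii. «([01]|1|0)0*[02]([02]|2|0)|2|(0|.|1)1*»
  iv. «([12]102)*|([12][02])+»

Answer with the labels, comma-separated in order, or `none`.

iv

i → no match — must start with "2"
ii → no match
iii → no match
iv → match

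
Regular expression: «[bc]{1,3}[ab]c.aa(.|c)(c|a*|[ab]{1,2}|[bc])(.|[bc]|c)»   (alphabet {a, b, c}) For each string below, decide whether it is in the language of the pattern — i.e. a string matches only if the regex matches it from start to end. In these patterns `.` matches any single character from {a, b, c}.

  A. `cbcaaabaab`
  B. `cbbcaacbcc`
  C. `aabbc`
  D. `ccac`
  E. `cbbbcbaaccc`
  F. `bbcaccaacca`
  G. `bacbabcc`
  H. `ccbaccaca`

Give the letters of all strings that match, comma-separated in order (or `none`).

A, E, F

A → match
B → no match
C → no match
D → no match
E → match
F → match
G → no match
H → no match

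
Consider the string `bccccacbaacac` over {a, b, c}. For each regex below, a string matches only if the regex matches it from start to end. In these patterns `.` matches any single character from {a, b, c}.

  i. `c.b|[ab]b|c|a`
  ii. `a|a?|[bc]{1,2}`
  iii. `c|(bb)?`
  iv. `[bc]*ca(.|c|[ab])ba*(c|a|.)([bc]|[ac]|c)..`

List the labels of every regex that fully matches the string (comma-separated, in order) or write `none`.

i → no match
ii → no match
iii → no match
iv → match

iv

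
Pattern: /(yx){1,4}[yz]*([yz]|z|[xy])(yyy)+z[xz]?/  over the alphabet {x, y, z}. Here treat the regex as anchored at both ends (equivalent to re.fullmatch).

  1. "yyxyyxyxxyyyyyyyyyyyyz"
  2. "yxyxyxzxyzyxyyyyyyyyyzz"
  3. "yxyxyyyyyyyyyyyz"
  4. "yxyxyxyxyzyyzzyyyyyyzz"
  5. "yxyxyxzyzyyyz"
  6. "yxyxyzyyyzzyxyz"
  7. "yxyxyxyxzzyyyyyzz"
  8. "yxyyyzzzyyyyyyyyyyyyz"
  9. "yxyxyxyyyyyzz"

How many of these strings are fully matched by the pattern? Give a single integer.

1 → no match — must start with "yx"
2 → no match
3 → match
4 → match
5 → match
6 → no match
7 → match
8 → match
9 → match
Total matched: 6

6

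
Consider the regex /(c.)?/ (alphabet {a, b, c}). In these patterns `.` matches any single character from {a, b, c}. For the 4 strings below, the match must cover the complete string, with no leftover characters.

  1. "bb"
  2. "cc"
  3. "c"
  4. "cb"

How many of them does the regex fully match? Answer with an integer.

2

1 → no match
2 → match
3 → no match
4 → match
Total matched: 2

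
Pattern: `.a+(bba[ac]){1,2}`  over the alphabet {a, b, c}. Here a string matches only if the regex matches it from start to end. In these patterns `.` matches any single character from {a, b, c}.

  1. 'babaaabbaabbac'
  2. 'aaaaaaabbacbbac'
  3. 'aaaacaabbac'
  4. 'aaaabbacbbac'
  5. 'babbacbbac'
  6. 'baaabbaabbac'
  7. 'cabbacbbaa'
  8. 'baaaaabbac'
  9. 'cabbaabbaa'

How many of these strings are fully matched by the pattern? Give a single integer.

7

1 → no match
2 → match
3 → no match
4 → match
5 → match
6 → match
7 → match
8 → match
9 → match
Total matched: 7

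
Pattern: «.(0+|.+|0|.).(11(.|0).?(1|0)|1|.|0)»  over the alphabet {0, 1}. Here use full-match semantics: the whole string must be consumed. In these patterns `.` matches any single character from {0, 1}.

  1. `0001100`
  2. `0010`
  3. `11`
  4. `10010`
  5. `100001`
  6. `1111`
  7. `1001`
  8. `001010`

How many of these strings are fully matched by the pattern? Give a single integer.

1 → match
2 → match
3 → no match
4 → match
5 → match
6 → match
7 → match
8 → match
Total matched: 7

7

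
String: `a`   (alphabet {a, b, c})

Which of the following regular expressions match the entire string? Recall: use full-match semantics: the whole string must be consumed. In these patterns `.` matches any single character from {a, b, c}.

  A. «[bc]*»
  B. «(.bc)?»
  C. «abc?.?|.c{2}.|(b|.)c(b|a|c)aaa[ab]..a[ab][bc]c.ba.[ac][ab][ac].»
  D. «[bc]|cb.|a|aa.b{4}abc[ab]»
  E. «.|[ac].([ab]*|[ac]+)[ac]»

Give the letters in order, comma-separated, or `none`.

D, E

A → no match
B → no match
C → no match
D → match
E → match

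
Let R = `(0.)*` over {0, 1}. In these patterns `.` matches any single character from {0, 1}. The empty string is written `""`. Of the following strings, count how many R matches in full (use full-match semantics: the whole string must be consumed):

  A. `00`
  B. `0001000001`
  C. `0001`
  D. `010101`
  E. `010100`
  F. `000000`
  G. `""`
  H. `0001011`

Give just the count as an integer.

A → match
B → match
C → match
D → match
E → match
F → match
G → match
H → no match
Total matched: 7

7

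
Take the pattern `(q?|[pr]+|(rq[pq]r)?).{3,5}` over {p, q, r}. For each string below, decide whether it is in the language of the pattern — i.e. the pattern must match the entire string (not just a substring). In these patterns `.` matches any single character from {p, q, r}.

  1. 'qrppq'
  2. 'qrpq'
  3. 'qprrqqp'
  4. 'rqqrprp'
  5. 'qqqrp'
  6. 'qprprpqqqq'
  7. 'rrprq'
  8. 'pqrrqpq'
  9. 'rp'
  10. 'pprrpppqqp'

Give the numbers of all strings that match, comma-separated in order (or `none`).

1. 'qrppq' → match
2. 'qrpq' → match
3. 'qprrqqp' → no match
4. 'rqqrprp' → match
5. 'qqqrp' → match
6. 'qprprpqqqq' → no match
7. 'rrprq' → match
8. 'pqrrqpq' → no match
9. 'rp' → no match
10. 'pprrpppqqp' → match

1, 2, 4, 5, 7, 10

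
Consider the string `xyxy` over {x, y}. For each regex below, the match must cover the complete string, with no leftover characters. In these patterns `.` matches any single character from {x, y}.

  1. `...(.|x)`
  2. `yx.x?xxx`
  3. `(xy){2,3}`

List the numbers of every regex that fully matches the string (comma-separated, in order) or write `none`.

1, 3

1 → match
2 → no match — must start with `yx`
3 → match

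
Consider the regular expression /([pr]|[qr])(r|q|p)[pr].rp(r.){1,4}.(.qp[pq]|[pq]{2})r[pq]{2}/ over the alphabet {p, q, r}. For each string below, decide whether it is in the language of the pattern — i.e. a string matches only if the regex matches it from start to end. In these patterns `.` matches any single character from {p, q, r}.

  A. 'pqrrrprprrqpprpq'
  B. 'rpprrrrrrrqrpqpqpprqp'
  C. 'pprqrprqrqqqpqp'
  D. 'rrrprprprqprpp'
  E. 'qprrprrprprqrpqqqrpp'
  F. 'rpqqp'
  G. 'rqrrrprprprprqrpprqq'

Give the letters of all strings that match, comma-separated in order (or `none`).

A → match
B → no match
C → no match
D → match
E → no match
F → no match
G → match

A, D, G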